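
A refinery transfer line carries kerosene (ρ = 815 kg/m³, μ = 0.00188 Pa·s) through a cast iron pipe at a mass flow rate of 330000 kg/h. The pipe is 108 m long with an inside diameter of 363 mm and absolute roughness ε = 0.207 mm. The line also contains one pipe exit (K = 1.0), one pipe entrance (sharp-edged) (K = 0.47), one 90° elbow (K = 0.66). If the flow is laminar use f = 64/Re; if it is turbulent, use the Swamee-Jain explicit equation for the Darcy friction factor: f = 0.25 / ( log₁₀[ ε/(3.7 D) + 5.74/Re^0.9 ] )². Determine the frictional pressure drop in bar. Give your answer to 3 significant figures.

ṁ = 330000 kg/h = 330000/3600 = 91.67 kg/s.
A = πD²/4 = π(0.363)²/4 = 0.1035 m²; mean velocity V = ṁ/(ρA) = 91.67/(815 · 0.1035) = 1.087 m/s.
Reynolds number Re = ρVD/μ = 815 · 1.087 · 0.363 / 0.00188 = 1.71e+05.
Re > 4000 → turbulent. Relative roughness ε/D = 0.000207/0.363 = 0.00057. Swamee-Jain: f = 0.25/(log₁₀[0.00057/3.7 + 5.74/1.71e+05^0.9])² = 0.25/(log₁₀[0.000154 + 0.000112])² = 0.25/(-3.575)² = 0.01956.
Total minor-loss coefficient ΣK = 1·1 + 1·0.47 + 1·0.66 = 2.13.
ΔP = [f·L/D + ΣK]·(ρV²/2) = [0.01956·108/0.363 + 2.13]·(815·1.087²/2) = [5.82 + 2.13]·481.3 = 3826 Pa.
ΔP = 3826 Pa = 0.0383 bar.

ΔP ≈ 0.0383 bar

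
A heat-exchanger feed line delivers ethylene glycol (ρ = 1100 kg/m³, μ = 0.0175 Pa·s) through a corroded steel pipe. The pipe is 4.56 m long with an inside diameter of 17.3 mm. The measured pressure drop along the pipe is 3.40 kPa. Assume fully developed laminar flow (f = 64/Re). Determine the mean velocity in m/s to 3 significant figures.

V ≈ 0.398 m/s

For laminar flow, f = 64/Re with Re = ρVD/μ, so Darcy-Weisbach reduces to ΔP = 32μLV/D². Solving for V: V = ΔP·D²/(32μL) = 3400·(0.0173)²/(32·0.0175·4.56) = 0.3985 m/s.
Check: Re = ρVD/μ = 1100·0.3985·0.0173/0.0175 = 433.3 < 2300, so the laminar assumption holds.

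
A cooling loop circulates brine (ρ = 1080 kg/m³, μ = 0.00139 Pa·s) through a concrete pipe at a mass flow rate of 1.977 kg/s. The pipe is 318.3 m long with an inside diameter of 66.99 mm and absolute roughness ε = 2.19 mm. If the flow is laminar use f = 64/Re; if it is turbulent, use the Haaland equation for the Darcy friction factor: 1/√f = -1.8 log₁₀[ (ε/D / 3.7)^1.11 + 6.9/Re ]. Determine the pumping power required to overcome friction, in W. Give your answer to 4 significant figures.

P ≈ 76.62 W

A = πD²/4 = π(0.06699)²/4 = 0.003525 m²; mean velocity V = ṁ/(ρA) = 1.977/(1080 · 0.003525) = 0.5194 m/s.
Reynolds number Re = ρVD/μ = 1080 · 0.5194 · 0.06699 / 0.00139 = 2.703e+04.
Re > 4000 → turbulent. Relative roughness ε/D = 0.00219/0.06699 = 0.0327. Haaland: 1/√f = -1.8 log₁₀[(0.0327/3.7)^1.11 + 6.9/2.703e+04] = -1.8 log₁₀[0.00525 + 0.000255] = 4.066, so f = 0.06048.
Darcy-Weisbach: ΔP = f(L/D)(ρV²/2) = 0.06048·(318.3/0.06699)·(1080·0.5194²/2) = 0.06048·4751·145.7 = 4.186e+04 Pa.
Q = ṁ/ρ = 1.977/1080 = 0.001831 m³/s.
Pumping power P = QΔP = 0.001831·4.186e+04 = 76.620 W = 76.62 W.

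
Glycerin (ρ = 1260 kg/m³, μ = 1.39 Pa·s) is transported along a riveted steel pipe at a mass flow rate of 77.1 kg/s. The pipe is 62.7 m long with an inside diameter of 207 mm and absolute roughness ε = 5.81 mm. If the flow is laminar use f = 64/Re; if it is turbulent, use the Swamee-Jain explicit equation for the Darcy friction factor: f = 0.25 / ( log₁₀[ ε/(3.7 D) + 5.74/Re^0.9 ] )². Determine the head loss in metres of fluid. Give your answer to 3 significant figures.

h_f ≈ 9.57 m

A = πD²/4 = π(0.207)²/4 = 0.03365 m²; mean velocity V = ṁ/(ρA) = 77.1/(1260 · 0.03365) = 1.818 m/s.
Reynolds number Re = ρVD/μ = 1260 · 1.818 · 0.207 / 1.39 = 341.2.
Re < 2300 → laminar flow, so f = 64/Re = 64/341.2 = 0.1876 (the turbulent correlation is not needed).
Darcy-Weisbach: ΔP = f(L/D)(ρV²/2) = 0.1876·(62.7/0.207)·(1260·1.818²/2) = 0.1876·302.9·2083 = 1.183e+05 Pa.
Head loss h_f = ΔP/(ρg) = 1.183e+05/(1260·9.81) = 9.57 m.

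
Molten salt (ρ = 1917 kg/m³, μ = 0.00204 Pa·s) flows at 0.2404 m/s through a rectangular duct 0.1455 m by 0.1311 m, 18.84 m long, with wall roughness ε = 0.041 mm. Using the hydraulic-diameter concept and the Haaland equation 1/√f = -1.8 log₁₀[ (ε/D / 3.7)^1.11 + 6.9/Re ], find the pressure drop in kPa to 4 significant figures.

ΔP ≈ 0.1800 kPa

Hydraulic diameter D_h = 4A/P = 4·(0.1455·0.1311)/(2·(0.1455+0.1311)) = 0.0763/0.5532 = 0.1379 m.
Re = ρVD_h/μ = 1917·0.2404·0.1379/0.00204 = 3.116e+04.
ε/D_h = 4.1e-05/0.1379 = 0.000297; Haaland gives 1/√f = -1.8 log₁₀[2.85e-05+0.000221] = 6.484, so f = 0.02379.
ΔP = f(L/D_h)(ρV²/2) = 0.02379·18.84/0.1379·55.39 = 180 Pa.
ΔP = 0.1800 kPa.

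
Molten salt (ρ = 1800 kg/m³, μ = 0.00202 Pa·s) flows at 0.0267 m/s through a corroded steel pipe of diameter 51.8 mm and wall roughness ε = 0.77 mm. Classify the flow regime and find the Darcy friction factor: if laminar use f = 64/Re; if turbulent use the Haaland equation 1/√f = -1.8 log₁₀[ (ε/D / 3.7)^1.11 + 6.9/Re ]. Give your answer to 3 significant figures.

Re = ρVD/μ = 1800·0.0267·0.0518/0.00202 = 1232.
Re < 2300 → laminar, so f = 64/Re = 0.05193 (roughness is irrelevant in laminar flow).

f ≈ 0.0519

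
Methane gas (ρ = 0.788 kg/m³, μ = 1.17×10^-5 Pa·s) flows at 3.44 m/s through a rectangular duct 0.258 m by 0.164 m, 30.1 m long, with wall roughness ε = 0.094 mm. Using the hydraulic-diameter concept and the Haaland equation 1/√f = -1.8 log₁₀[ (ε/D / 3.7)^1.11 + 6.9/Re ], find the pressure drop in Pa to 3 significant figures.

Hydraulic diameter D_h = 4A/P = 4·(0.258·0.164)/(2·(0.258+0.164)) = 0.1692/0.844 = 0.2005 m.
Re = ρVD_h/μ = 0.788·3.44·0.2005/1.17e-05 = 4.646e+04.
ε/D_h = 9.4e-05/0.2005 = 0.000469; Haaland gives 1/√f = -1.8 log₁₀[4.72e-05+0.000149] = 6.675, so f = 0.02244.
ΔP = f(L/D_h)(ρV²/2) = 0.02244·30.1/0.2005·4.662 = 15.71 Pa.

ΔP ≈ 15.7 Pa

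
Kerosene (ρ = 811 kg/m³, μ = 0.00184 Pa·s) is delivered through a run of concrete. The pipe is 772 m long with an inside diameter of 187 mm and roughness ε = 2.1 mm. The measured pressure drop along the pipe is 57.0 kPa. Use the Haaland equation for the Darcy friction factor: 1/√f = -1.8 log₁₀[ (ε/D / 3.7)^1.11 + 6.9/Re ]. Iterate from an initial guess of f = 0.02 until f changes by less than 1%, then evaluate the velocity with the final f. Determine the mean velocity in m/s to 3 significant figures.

V ≈ 0.920 m/s

Rearranging Darcy-Weisbach: V = √(2·ΔP·D/(f·L·ρ)). With ε/D = 0.0021/0.187 = 0.0112, iterate starting from f = 0.02:
  f = 0.02 → V = √(2·5.7e+04·0.187/(0.02·772·811)) = 1.305 m/s; Re = ρVD/μ = 1.075e+05; f → 0.04
  f = 0.04 → V = 0.9226 m/s; Re = 7.604e+04; f → 0.0402
Converged (Δf/f < 1%). With the final f = 0.0402: V = √(2·5.7e+04·0.187/(0.0402·772·811)) = 0.9203 m/s.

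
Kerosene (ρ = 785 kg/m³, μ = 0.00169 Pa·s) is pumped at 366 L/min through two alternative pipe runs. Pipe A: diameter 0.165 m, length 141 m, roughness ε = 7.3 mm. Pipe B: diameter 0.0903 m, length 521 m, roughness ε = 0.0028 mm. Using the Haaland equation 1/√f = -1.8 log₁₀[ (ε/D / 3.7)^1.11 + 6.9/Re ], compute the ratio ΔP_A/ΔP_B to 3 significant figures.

ΔP_A/ΔP_B ≈ 0.0419

Pipe A: V = Q/A = 0.0061/0.02138 = 0.2853 m/s; Re = 2.186e+04; ε/D = 0.0442; Haaland → f = 0.06896; ΔP_A = f(L/D)(ρV²/2) = 1882 Pa.
Pipe B: V = Q/A = 0.0061/0.006404 = 0.9525 m/s; Re = 3.995e+04; ε/D = 3.1e-05; Haaland → f = 0.02187; ΔP_B = f(L/D)(ρV²/2) = 4.493e+04 Pa.
ΔP_A/ΔP_B = 1882/4.493e+04 = 0.0419.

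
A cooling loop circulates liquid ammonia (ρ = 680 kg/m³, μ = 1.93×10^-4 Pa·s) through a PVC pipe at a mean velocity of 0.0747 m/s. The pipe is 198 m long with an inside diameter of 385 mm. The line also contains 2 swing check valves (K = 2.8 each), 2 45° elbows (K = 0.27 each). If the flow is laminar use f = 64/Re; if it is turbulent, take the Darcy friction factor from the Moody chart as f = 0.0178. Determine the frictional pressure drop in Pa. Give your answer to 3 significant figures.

Reynolds number Re = ρVD/μ = 680 · 0.0747 · 0.385 / 0.000193 = 1.013e+05.
Re > 4000 → turbulent; use the Moody-chart value f = 0.0178.
Total minor-loss coefficient ΣK = 2·2.8 + 2·0.27 = 6.14.
ΔP = [f·L/D + ΣK]·(ρV²/2) = [0.0178·198/0.385 + 6.14]·(680·0.0747²/2) = [9.154 + 6.14]·1.897 = 29.02 Pa.

ΔP ≈ 29.0 Pa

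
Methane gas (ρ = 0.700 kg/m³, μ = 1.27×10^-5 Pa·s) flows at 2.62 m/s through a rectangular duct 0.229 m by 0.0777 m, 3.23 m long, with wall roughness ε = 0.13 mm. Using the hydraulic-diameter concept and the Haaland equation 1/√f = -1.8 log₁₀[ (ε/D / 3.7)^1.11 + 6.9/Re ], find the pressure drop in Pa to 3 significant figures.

Hydraulic diameter D_h = 4A/P = 4·(0.229·0.0777)/(2·(0.229+0.0777)) = 0.07117/0.6134 = 0.116 m.
Re = ρVD_h/μ = 0.7·2.62·0.116/1.27e-05 = 1.676e+04.
ε/D_h = 0.00013/0.116 = 0.00112; Haaland gives 1/√f = -1.8 log₁₀[0.000124+0.000412] = 5.888, so f = 0.02885.
ΔP = f(L/D_h)(ρV²/2) = 0.02885·3.23/0.116·2.403 = 1.929 Pa.

ΔP ≈ 1.93 Pa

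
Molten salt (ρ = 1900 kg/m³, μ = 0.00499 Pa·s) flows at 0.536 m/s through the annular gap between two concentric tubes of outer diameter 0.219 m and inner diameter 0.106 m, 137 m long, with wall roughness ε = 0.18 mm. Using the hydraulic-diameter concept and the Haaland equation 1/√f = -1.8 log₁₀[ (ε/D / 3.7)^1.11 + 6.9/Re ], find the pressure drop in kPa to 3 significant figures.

ΔP ≈ 9.29 kPa

Hydraulic diameter D_h = 4A/P = D_o - D_i = 0.219 - 0.106 = 0.113 m.
Re = ρVD_h/μ = 1900·0.536·0.113/0.00499 = 2.306e+04.
ε/D_h = 0.00018/0.113 = 0.00159; Haaland gives 1/√f = -1.8 log₁₀[0.000184+0.000299] = 5.969, so f = 0.02806.
ΔP = f(L/D_h)(ρV²/2) = 0.02806·137/0.113·272.9 = 9286 Pa.
ΔP = 9.29 kPa.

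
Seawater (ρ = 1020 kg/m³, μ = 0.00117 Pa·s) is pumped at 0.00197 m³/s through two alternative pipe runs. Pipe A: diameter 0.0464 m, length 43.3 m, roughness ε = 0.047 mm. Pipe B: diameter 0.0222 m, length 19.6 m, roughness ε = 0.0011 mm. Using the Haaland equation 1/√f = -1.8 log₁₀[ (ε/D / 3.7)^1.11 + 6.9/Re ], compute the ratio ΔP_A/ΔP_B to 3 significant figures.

Pipe A: V = Q/A = 0.00197/0.001691 = 1.165 m/s; Re = 4.713e+04; ε/D = 0.00101; Haaland → f = 0.02396; ΔP_A = f(L/D)(ρV²/2) = 1.548e+04 Pa.
Pipe B: V = Q/A = 0.00197/0.0003871 = 5.089 m/s; Re = 9.85e+04; ε/D = 4.95e-05; Haaland → f = 0.01809; ΔP_B = f(L/D)(ρV²/2) = 2.109e+05 Pa.
ΔP_A/ΔP_B = 1.548e+04/2.109e+05 = 0.0734.

ΔP_A/ΔP_B ≈ 0.0734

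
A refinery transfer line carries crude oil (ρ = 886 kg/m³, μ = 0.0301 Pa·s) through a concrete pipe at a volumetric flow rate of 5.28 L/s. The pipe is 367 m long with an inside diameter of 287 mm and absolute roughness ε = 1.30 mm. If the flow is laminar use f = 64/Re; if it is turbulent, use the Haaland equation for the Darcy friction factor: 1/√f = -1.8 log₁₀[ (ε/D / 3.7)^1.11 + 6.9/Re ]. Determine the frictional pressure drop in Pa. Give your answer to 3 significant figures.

Q = 5.28 L/s = 5.28/1000 = 0.00528 m³/s.
Cross-sectional area A = πD²/4 = π(0.287)²/4 = 0.06469 m²; mean velocity V = Q/A = 0.00528/0.06469 = 0.08162 m/s.
Reynolds number Re = ρVD/μ = 886 · 0.08162 · 0.287 / 0.0301 = 689.5.
Re < 2300 → laminar flow, so f = 64/Re = 64/689.5 = 0.09282 (the turbulent correlation is not needed).
Darcy-Weisbach: ΔP = f(L/D)(ρV²/2) = 0.09282·(367/0.287)·(886·0.08162²/2) = 0.09282·1279·2.951 = 350.3 Pa.

ΔP ≈ 350 Pa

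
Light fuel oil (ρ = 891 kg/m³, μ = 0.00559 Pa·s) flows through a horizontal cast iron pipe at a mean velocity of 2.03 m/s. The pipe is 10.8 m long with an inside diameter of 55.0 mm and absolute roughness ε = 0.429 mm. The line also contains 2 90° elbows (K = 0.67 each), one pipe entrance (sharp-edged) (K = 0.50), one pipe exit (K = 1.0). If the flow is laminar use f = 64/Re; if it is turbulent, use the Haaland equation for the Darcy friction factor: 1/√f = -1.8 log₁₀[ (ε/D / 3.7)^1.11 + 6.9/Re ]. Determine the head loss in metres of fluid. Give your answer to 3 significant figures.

Reynolds number Re = ρVD/μ = 891 · 2.03 · 0.055 / 0.00559 = 1.78e+04.
Re > 4000 → turbulent. Relative roughness ε/D = 0.000429/0.055 = 0.0078. Haaland: 1/√f = -1.8 log₁₀[(0.0078/3.7)^1.11 + 6.9/1.78e+04] = -1.8 log₁₀[0.00107 + 0.000388] = 5.105, so f = 0.03837.
Total minor-loss coefficient ΣK = 2·0.67 + 1·0.5 + 1·1 = 2.84.
ΔP = [f·L/D + ΣK]·(ρV²/2) = [0.03837·10.8/0.055 + 2.84]·(891·2.03²/2) = [7.534 + 2.84]·1836 = 1.905e+04 Pa.
Head loss h_f = ΔP/(ρg) = 1.905e+04/(891·9.81) = 2.18 m.

h_f ≈ 2.18 m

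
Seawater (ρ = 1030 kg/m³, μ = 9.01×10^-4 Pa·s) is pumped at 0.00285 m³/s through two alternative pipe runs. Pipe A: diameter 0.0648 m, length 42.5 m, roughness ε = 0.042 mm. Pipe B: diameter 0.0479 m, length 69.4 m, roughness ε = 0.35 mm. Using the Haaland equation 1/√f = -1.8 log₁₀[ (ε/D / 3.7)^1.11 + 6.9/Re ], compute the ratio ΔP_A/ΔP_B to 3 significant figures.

ΔP_A/ΔP_B ≈ 0.0844

Pipe A: V = Q/A = 0.00285/0.003298 = 0.8642 m/s; Re = 6.402e+04; ε/D = 0.000648; Haaland → f = 0.02188; ΔP_A = f(L/D)(ρV²/2) = 5519 Pa.
Pipe B: V = Q/A = 0.00285/0.001802 = 1.582 m/s; Re = 8.66e+04; ε/D = 0.00731; Haaland → f = 0.03502; ΔP_B = f(L/D)(ρV²/2) = 6.537e+04 Pa.
ΔP_A/ΔP_B = 5519/6.537e+04 = 0.0844.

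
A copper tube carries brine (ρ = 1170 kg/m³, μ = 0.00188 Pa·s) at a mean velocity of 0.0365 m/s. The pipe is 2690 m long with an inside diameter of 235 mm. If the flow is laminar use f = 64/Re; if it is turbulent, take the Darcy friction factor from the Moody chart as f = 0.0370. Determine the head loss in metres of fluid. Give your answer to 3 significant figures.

h_f ≈ 0.0288 m

Reynolds number Re = ρVD/μ = 1170 · 0.0365 · 0.235 / 0.00188 = 5338.
Re > 4000 → turbulent; use the Moody-chart value f = 0.0370.
Darcy-Weisbach: ΔP = f(L/D)(ρV²/2) = 0.037·(2690/0.235)·(1170·0.0365²/2) = 0.037·1.145e+04·0.7794 = 330.1 Pa.
Head loss h_f = ΔP/(ρg) = 330.1/(1170·9.81) = 0.0288 m.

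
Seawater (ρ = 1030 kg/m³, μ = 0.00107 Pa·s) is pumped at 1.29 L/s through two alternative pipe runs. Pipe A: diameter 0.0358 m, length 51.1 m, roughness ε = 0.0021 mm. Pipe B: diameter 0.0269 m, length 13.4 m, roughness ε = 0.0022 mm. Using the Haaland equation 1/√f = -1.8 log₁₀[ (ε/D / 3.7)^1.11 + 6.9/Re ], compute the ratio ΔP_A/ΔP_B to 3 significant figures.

ΔP_A/ΔP_B ≈ 0.968

Pipe A: V = Q/A = 0.00129/0.001007 = 1.282 m/s; Re = 4.416e+04; ε/D = 5.87e-05; Haaland → f = 0.02145; ΔP_A = f(L/D)(ρV²/2) = 2.59e+04 Pa.
Pipe B: V = Q/A = 0.00129/0.0005683 = 2.27 m/s; Re = 5.878e+04; ε/D = 8.18e-05; Haaland → f = 0.02023; ΔP_B = f(L/D)(ρV²/2) = 2.674e+04 Pa.
ΔP_A/ΔP_B = 2.59e+04/2.674e+04 = 0.968.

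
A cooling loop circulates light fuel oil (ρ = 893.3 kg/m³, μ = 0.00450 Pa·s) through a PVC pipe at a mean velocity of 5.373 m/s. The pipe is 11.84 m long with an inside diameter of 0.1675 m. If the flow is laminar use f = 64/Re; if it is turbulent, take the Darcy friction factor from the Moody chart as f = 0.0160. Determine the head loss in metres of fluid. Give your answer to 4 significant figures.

Reynolds number Re = ρVD/μ = 893.3 · 5.373 · 0.1675 / 0.0045 = 1.787e+05.
Re > 4000 → turbulent; use the Moody-chart value f = 0.0160.
Darcy-Weisbach: ΔP = f(L/D)(ρV²/2) = 0.016·(11.84/0.1675)·(893.3·5.373²/2) = 0.016·70.69·1.289e+04 = 1.458e+04 Pa.
Head loss h_f = ΔP/(ρg) = 1.458e+04/(893.3·9.81) = 1.664 m.

h_f ≈ 1.664 m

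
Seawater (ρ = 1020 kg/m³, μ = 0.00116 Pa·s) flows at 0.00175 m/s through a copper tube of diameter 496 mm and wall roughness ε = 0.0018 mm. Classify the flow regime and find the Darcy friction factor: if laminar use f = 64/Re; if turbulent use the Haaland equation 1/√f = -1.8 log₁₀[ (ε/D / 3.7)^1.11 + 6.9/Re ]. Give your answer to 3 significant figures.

Re = ρVD/μ = 1020·0.00175·0.496/0.00116 = 763.2.
Re < 2300 → laminar, so f = 64/Re = 0.08385 (roughness is irrelevant in laminar flow).

f ≈ 0.0839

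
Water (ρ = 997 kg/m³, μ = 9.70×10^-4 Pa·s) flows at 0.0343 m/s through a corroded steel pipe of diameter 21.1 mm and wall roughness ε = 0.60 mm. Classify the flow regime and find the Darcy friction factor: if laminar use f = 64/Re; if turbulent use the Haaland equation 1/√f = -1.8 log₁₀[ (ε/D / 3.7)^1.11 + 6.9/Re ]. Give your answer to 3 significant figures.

Re = ρVD/μ = 997·0.0343·0.0211/0.00097 = 743.9.
Re < 2300 → laminar, so f = 64/Re = 0.08604 (roughness is irrelevant in laminar flow).

f ≈ 0.0860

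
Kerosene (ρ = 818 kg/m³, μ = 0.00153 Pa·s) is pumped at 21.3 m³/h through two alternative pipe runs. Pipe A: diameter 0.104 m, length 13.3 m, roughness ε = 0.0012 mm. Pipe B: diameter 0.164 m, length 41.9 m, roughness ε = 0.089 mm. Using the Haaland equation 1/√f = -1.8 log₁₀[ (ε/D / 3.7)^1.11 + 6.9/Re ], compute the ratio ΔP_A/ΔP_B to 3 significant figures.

ΔP_A/ΔP_B ≈ 2.66

Pipe A: V = Q/A = 0.005917/0.008495 = 0.6965 m/s; Re = 3.873e+04; ε/D = 1.15e-05; Haaland → f = 0.02198; ΔP_A = f(L/D)(ρV²/2) = 557.7 Pa.
Pipe B: V = Q/A = 0.005917/0.02112 = 0.2801 m/s; Re = 2.456e+04; ε/D = 0.000543; Haaland → f = 0.02559; ΔP_B = f(L/D)(ρV²/2) = 209.8 Pa.
ΔP_A/ΔP_B = 557.7/209.8 = 2.66.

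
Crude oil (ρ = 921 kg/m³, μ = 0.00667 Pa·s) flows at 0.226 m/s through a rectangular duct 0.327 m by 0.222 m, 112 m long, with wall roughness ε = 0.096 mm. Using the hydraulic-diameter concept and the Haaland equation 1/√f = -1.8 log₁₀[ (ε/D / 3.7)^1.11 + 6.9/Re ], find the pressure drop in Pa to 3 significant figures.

Hydraulic diameter D_h = 4A/P = 4·(0.327·0.222)/(2·(0.327+0.222)) = 0.2904/1.098 = 0.2645 m.
Re = ρVD_h/μ = 921·0.226·0.2645/0.00667 = 8253.
ε/D_h = 9.6e-05/0.2645 = 0.000363; Haaland gives 1/√f = -1.8 log₁₀[3.55e-05+0.000836] = 5.507, so f = 0.03297.
ΔP = f(L/D_h)(ρV²/2) = 0.03297·112/0.2645·23.52 = 328.4 Pa.

ΔP ≈ 328 Pa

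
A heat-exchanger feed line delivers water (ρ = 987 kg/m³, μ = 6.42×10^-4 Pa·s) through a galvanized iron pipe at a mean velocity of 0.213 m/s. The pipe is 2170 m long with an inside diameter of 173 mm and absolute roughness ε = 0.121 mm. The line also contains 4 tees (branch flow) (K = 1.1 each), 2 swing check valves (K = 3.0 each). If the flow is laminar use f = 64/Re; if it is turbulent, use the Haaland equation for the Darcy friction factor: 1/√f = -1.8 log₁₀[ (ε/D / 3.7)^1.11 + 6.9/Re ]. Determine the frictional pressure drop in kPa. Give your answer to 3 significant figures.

Reynolds number Re = ρVD/μ = 987 · 0.213 · 0.173 / 0.000642 = 5.665e+04.
Re > 4000 → turbulent. Relative roughness ε/D = 0.000121/0.173 = 0.000699. Haaland: 1/√f = -1.8 log₁₀[(0.000699/3.7)^1.11 + 6.9/5.665e+04] = -1.8 log₁₀[7.36e-05 + 0.000122] = 6.676, so f = 0.02244.
Total minor-loss coefficient ΣK = 4·1.1 + 2·3 = 10.4.
ΔP = [f·L/D + ΣK]·(ρV²/2) = [0.02244·2170/0.173 + 10.4]·(987·0.213²/2) = [281.4 + 10.4]·22.39 = 6534 Pa.
ΔP = 6534 Pa = 6.53 kPa.

ΔP ≈ 6.53 kPa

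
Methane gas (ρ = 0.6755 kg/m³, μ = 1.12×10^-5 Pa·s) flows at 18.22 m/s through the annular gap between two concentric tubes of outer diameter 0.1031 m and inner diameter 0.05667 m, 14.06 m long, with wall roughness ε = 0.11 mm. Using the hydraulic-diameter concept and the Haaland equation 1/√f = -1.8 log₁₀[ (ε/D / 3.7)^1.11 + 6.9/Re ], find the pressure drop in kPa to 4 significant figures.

Hydraulic diameter D_h = 4A/P = D_o - D_i = 0.1031 - 0.05667 = 0.04643 m.
Re = ρVD_h/μ = 0.6755·18.22·0.04643/1.12e-05 = 5.102e+04.
ε/D_h = 0.00011/0.04643 = 0.00237; Haaland gives 1/√f = -1.8 log₁₀[0.000285+0.000135] = 6.077, so f = 0.02707.
ΔP = f(L/D_h)(ρV²/2) = 0.02707·14.06/0.04643·112.1 = 919.3 Pa.
ΔP = 0.9193 kPa.

ΔP ≈ 0.9193 kPa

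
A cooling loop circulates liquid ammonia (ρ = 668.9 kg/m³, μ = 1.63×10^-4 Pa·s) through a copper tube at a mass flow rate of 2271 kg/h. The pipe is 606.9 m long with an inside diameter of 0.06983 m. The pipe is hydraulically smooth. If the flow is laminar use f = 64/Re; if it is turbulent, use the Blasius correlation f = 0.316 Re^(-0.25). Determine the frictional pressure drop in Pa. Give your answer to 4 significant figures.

ΔP ≈ 3417 Pa

ṁ = 2271 kg/h = 2271/3600 = 0.6308 kg/s.
A = πD²/4 = π(0.06983)²/4 = 0.00383 m²; mean velocity V = ṁ/(ρA) = 0.6308/(668.9 · 0.00383) = 0.2463 m/s.
Reynolds number Re = ρVD/μ = 668.9 · 0.2463 · 0.06983 / 0.000163 = 7.057e+04.
Re > 4000 → turbulent. Smooth-pipe (Blasius): f = 0.316 Re^(-0.25) = 0.316/(7.057e+04)^0.25 = 0.01939.
Darcy-Weisbach: ΔP = f(L/D)(ρV²/2) = 0.01939·(606.9/0.06983)·(668.9·0.2463²/2) = 0.01939·8691·20.28 = 3417 Pa.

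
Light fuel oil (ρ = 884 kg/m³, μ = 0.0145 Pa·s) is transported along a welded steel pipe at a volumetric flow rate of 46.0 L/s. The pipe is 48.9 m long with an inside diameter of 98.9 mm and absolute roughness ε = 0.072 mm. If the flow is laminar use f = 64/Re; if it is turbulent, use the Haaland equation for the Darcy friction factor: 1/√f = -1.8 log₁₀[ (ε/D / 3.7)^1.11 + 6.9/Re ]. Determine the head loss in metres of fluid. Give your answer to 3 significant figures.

Q = 46.0 L/s = 46.0/1000 = 0.046 m³/s.
Cross-sectional area A = πD²/4 = π(0.0989)²/4 = 0.007682 m²; mean velocity V = Q/A = 0.046/0.007682 = 5.988 m/s.
Reynolds number Re = ρVD/μ = 884 · 5.988 · 0.0989 / 0.0145 = 3.61e+04.
Re > 4000 → turbulent. Relative roughness ε/D = 7.2e-05/0.0989 = 0.000728. Haaland: 1/√f = -1.8 log₁₀[(0.000728/3.7)^1.11 + 6.9/3.61e+04] = -1.8 log₁₀[7.7e-05 + 0.000191] = 6.429, so f = 0.02419.
Darcy-Weisbach: ΔP = f(L/D)(ρV²/2) = 0.02419·(48.9/0.0989)·(884·5.988²/2) = 0.02419·494.4·1.585e+04 = 1.896e+05 Pa.
Head loss h_f = ΔP/(ρg) = 1.896e+05/(884·9.81) = 21.9 m.

h_f ≈ 21.9 m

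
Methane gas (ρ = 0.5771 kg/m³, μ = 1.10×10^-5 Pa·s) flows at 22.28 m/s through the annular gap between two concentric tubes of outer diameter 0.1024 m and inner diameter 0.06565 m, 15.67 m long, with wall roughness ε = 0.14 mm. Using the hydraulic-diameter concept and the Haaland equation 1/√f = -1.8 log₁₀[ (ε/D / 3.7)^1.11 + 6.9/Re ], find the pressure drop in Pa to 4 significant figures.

Hydraulic diameter D_h = 4A/P = D_o - D_i = 0.1024 - 0.06565 = 0.03675 m.
Re = ρVD_h/μ = 0.5771·22.28·0.03675/1.1e-05 = 4.296e+04.
ε/D_h = 0.00014/0.03675 = 0.00381; Haaland gives 1/√f = -1.8 log₁₀[0.000483+0.000161] = 5.744, so f = 0.03031.
ΔP = f(L/D_h)(ρV²/2) = 0.03031·15.67/0.03675·143.2 = 1851 Pa.

ΔP ≈ 1851 Pa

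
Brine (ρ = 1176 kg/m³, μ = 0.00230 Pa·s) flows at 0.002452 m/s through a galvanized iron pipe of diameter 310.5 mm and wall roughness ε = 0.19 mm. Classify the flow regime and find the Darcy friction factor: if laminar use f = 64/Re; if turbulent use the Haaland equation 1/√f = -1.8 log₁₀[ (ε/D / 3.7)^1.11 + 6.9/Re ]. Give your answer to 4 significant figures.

Re = ρVD/μ = 1176·0.002452·0.3105/0.0023 = 389.3.
Re < 2300 → laminar, so f = 64/Re = 0.1644 (roughness is irrelevant in laminar flow).

f ≈ 0.1644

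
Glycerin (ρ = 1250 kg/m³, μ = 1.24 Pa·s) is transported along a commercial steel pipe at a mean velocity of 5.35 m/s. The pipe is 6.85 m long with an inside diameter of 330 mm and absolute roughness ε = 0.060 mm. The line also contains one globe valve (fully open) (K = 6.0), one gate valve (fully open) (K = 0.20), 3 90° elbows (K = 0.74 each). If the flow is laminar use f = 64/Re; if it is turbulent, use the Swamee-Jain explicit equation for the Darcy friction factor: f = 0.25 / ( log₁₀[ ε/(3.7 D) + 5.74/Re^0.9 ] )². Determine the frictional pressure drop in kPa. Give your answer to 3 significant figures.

ΔP ≈ 164 kPa

Reynolds number Re = ρVD/μ = 1250 · 5.35 · 0.33 / 1.24 = 1780.
Re < 2300 → laminar flow, so f = 64/Re = 64/1780 = 0.03596 (the turbulent correlation is not needed).
Total minor-loss coefficient ΣK = 1·6 + 1·0.2 + 3·0.74 = 8.42.
ΔP = [f·L/D + ΣK]·(ρV²/2) = [0.03596·6.85/0.33 + 8.42]·(1250·5.35²/2) = [0.7464 + 8.42]·1.789e+04 = 1.64e+05 Pa.
ΔP = 1.64e+05 Pa = 164 kPa.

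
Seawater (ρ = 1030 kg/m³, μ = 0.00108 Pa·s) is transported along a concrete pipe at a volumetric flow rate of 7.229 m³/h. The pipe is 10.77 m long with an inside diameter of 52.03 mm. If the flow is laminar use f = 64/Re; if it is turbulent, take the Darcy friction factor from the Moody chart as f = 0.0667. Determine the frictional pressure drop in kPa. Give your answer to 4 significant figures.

Q = 7.229 m³/h = 7.229/3600 = 0.002008 m³/s.
Cross-sectional area A = πD²/4 = π(0.05203)²/4 = 0.002126 m²; mean velocity V = Q/A = 0.002008/0.002126 = 0.9444 m/s.
Reynolds number Re = ρVD/μ = 1030 · 0.9444 · 0.05203 / 0.00108 = 4.686e+04.
Re > 4000 → turbulent; use the Moody-chart value f = 0.0667.
Darcy-Weisbach: ΔP = f(L/D)(ρV²/2) = 0.0667·(10.77/0.05203)·(1030·0.9444²/2) = 0.0667·207·459.4 = 6342 Pa.
ΔP = 6342 Pa = 6.342 kPa.

ΔP ≈ 6.342 kPa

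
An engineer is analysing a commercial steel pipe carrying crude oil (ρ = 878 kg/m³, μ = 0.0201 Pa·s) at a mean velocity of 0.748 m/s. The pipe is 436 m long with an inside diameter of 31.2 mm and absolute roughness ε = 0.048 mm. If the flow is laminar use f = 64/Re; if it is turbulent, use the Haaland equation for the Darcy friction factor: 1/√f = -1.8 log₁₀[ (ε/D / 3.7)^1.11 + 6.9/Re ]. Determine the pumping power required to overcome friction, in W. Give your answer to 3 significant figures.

P ≈ 123 W

Reynolds number Re = ρVD/μ = 878 · 0.748 · 0.0312 / 0.0201 = 1019.
Re < 2300 → laminar flow, so f = 64/Re = 64/1019 = 0.06278 (the turbulent correlation is not needed).
Darcy-Weisbach: ΔP = f(L/D)(ρV²/2) = 0.06278·(436/0.0312)·(878·0.748²/2) = 0.06278·1.397e+04·245.6 = 2.155e+05 Pa.
Q = V·A = 0.748·0.0007645 = 0.0005719 m³/s.
Pumping power P = QΔP = 0.0005719·2.155e+05 = 123.2 W = 123 W.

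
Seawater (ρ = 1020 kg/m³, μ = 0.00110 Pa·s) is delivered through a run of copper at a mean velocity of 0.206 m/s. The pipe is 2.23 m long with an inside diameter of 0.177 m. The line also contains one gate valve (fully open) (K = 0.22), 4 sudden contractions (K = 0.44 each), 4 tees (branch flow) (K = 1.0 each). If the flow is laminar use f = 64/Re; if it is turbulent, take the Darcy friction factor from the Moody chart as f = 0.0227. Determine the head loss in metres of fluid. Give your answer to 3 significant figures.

Reynolds number Re = ρVD/μ = 1020 · 0.206 · 0.177 / 0.0011 = 3.381e+04.
Re > 4000 → turbulent; use the Moody-chart value f = 0.0227.
Total minor-loss coefficient ΣK = 1·0.22 + 4·0.44 + 4·1 = 5.98.
ΔP = [f·L/D + ΣK]·(ρV²/2) = [0.0227·2.23/0.177 + 5.98]·(1020·0.206²/2) = [0.286 + 5.98]·21.64 = 135.6 Pa.
Head loss h_f = ΔP/(ρg) = 135.6/(1020·9.81) = 0.0136 m.

h_f ≈ 0.0136 m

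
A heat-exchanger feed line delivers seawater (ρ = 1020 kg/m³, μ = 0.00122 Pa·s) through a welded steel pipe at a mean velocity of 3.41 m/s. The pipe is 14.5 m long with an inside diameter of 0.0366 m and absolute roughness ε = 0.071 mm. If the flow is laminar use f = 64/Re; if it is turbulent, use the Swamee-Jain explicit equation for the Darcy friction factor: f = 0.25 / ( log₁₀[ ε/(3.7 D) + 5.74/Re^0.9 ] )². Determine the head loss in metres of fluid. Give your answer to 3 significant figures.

h_f ≈ 5.90 m

Reynolds number Re = ρVD/μ = 1020 · 3.41 · 0.0366 / 0.00122 = 1.043e+05.
Re > 4000 → turbulent. Relative roughness ε/D = 7.1e-05/0.0366 = 0.00194. Swamee-Jain: f = 0.25/(log₁₀[0.00194/3.7 + 5.74/1.043e+05^0.9])² = 0.25/(log₁₀[0.000524 + 0.000175])² = 0.25/(-3.156)² = 0.02511.
Darcy-Weisbach: ΔP = f(L/D)(ρV²/2) = 0.02511·(14.5/0.0366)·(1020·3.41²/2) = 0.02511·396.2·5930 = 5.899e+04 Pa.
Head loss h_f = ΔP/(ρg) = 5.899e+04/(1020·9.81) = 5.90 m.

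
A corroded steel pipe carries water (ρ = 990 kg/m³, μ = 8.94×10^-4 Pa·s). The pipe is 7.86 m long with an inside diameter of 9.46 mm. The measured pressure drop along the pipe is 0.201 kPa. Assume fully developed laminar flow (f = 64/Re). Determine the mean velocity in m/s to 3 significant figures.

For laminar flow, f = 64/Re with Re = ρVD/μ, so Darcy-Weisbach reduces to ΔP = 32μLV/D². Solving for V: V = ΔP·D²/(32μL) = 201·(0.00946)²/(32·0.000894·7.86) = 0.08 m/s.
Check: Re = ρVD/μ = 990·0.08·0.00946/0.000894 = 838 < 2300, so the laminar assumption holds.

V ≈ 0.0800 m/s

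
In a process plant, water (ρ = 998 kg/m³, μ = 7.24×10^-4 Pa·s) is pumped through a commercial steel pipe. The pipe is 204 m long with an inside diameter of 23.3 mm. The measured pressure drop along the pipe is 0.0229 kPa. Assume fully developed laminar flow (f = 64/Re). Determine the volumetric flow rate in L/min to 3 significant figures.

Q ≈ 0.0673 L/min

For laminar flow, f = 64/Re with Re = ρVD/μ, so Darcy-Weisbach reduces to ΔP = 32μLV/D². Solving for V: V = ΔP·D²/(32μL) = 22.9·(0.0233)²/(32·0.000724·204) = 0.00263 m/s.
Check: Re = ρVD/μ = 998·0.00263·0.0233/0.000724 = 84.48 < 2300, so the laminar assumption holds.
Q = V·A = 0.00263·(π/4·0.0233²) = 1.122e-06 m³/s = 0.0673 L/min.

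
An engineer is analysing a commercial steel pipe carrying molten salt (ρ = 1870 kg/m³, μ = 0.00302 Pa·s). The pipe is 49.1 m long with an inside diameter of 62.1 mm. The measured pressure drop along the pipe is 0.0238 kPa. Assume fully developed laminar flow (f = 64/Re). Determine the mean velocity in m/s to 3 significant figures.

For laminar flow, f = 64/Re with Re = ρVD/μ, so Darcy-Weisbach reduces to ΔP = 32μLV/D². Solving for V: V = ΔP·D²/(32μL) = 23.8·(0.0621)²/(32·0.00302·49.1) = 0.01934 m/s.
Check: Re = ρVD/μ = 1870·0.01934·0.0621/0.00302 = 743.8 < 2300, so the laminar assumption holds.

V ≈ 0.0193 m/s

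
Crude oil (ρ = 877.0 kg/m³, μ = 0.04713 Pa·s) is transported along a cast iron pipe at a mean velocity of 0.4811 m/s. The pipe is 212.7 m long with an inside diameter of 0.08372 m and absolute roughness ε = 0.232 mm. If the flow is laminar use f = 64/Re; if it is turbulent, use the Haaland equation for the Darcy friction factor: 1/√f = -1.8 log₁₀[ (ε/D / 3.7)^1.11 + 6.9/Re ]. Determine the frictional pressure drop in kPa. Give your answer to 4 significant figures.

Reynolds number Re = ρVD/μ = 877 · 0.4811 · 0.08372 / 0.0471 = 749.5.
Re < 2300 → laminar flow, so f = 64/Re = 64/749.5 = 0.08539 (the turbulent correlation is not needed).
Darcy-Weisbach: ΔP = f(L/D)(ρV²/2) = 0.08539·(212.7/0.08372)·(877·0.4811²/2) = 0.08539·2541·101.5 = 2.202e+04 Pa.
ΔP = 2.202e+04 Pa = 22.02 kPa.

ΔP ≈ 22.02 kPa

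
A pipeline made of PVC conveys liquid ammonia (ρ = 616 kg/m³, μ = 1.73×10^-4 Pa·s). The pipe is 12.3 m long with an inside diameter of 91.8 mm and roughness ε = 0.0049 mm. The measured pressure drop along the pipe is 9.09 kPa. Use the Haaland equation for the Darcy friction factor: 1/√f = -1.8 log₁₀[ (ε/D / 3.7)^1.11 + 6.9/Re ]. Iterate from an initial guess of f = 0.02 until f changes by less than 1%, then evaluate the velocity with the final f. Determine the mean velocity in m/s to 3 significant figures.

Rearranging Darcy-Weisbach: V = √(2·ΔP·D/(f·L·ρ)). With ε/D = 4.9e-06/0.0918 = 5.34e-05, iterate starting from f = 0.02:
  f = 0.02 → V = √(2·9090·0.0918/(0.02·12.3·616)) = 3.319 m/s; Re = ρVD/μ = 1.085e+06; f → 0.01247
  f = 0.01247 → V = 4.203 m/s; Re = 1.374e+06; f → 0.01218
  f = 0.01218 → V = 4.252 m/s; Re = 1.39e+06; f → 0.01217
Converged (Δf/f < 1%). With the final f = 0.01217: V = √(2·9090·0.0918/(0.01217·12.3·616)) = 4.255 m/s.

V ≈ 4.25 m/s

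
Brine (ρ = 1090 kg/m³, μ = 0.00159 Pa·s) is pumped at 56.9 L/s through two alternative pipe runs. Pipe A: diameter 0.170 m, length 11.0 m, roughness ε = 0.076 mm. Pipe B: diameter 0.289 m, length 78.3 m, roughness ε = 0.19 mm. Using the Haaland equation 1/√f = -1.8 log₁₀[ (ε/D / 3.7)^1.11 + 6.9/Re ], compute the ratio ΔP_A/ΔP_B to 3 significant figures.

Pipe A: V = Q/A = 0.0569/0.0227 = 2.507 m/s; Re = 2.921e+05; ε/D = 0.000447; Haaland → f = 0.01779; ΔP_A = f(L/D)(ρV²/2) = 3943 Pa.
Pipe B: V = Q/A = 0.0569/0.0656 = 0.8674 m/s; Re = 1.719e+05; ε/D = 0.000657; Haaland → f = 0.01965; ΔP_B = f(L/D)(ρV²/2) = 2183 Pa.
ΔP_A/ΔP_B = 3943/2183 = 1.81.

ΔP_A/ΔP_B ≈ 1.81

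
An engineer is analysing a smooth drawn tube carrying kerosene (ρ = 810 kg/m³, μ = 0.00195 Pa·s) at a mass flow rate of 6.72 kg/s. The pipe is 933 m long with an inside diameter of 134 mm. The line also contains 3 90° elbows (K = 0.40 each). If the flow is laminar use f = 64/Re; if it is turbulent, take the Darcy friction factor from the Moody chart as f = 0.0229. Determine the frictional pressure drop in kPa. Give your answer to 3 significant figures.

ΔP ≈ 22.5 kPa

A = πD²/4 = π(0.134)²/4 = 0.0141 m²; mean velocity V = ṁ/(ρA) = 6.72/(810 · 0.0141) = 0.5883 m/s.
Reynolds number Re = ρVD/μ = 810 · 0.5883 · 0.134 / 0.00195 = 3.274e+04.
Re > 4000 → turbulent; use the Moody-chart value f = 0.0229.
Total minor-loss coefficient ΣK = 3·0.4 = 1.2.
ΔP = [f·L/D + ΣK]·(ρV²/2) = [0.0229·933/0.134 + 1.2]·(810·0.5883²/2) = [159.4 + 1.2]·140.2 = 2.252e+04 Pa.
ΔP = 2.252e+04 Pa = 22.5 kPa.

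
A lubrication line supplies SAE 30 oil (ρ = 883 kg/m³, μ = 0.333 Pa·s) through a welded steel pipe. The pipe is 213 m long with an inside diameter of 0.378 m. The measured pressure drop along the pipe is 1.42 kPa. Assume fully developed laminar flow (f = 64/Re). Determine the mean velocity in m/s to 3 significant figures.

For laminar flow, f = 64/Re with Re = ρVD/μ, so Darcy-Weisbach reduces to ΔP = 32μLV/D². Solving for V: V = ΔP·D²/(32μL) = 1420·(0.378)²/(32·0.333·213) = 0.08939 m/s.
Check: Re = ρVD/μ = 883·0.08939·0.378/0.333 = 89.6 < 2300, so the laminar assumption holds.

V ≈ 0.0894 m/s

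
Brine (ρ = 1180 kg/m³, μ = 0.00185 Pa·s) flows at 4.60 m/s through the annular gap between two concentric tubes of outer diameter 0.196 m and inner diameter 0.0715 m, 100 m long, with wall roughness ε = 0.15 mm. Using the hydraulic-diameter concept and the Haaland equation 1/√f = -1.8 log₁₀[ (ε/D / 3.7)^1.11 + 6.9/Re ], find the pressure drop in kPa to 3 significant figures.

Hydraulic diameter D_h = 4A/P = D_o - D_i = 0.196 - 0.0715 = 0.1245 m.
Re = ρVD_h/μ = 1180·4.6·0.1245/0.00185 = 3.653e+05.
ε/D_h = 0.00015/0.1245 = 0.0012; Haaland gives 1/√f = -1.8 log₁₀[0.000135+1.89e-05] = 6.865, so f = 0.02122.
ΔP = f(L/D_h)(ρV²/2) = 0.02122·100/0.1245·1.248e+04 = 2.128e+05 Pa.
ΔP = 213 kPa.

ΔP ≈ 213 kPa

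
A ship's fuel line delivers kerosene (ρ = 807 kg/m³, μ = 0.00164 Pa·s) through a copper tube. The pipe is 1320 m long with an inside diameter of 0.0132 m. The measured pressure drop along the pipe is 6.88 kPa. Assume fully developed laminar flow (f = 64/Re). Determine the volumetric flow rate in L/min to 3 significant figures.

Q ≈ 0.142 L/min

For laminar flow, f = 64/Re with Re = ρVD/μ, so Darcy-Weisbach reduces to ΔP = 32μLV/D². Solving for V: V = ΔP·D²/(32μL) = 6880·(0.0132)²/(32·0.00164·1320) = 0.0173 m/s.
Check: Re = ρVD/μ = 807·0.0173·0.0132/0.00164 = 112.4 < 2300, so the laminar assumption holds.
Q = V·A = 0.0173·(π/4·0.0132²) = 2.368e-06 m³/s = 0.142 L/min.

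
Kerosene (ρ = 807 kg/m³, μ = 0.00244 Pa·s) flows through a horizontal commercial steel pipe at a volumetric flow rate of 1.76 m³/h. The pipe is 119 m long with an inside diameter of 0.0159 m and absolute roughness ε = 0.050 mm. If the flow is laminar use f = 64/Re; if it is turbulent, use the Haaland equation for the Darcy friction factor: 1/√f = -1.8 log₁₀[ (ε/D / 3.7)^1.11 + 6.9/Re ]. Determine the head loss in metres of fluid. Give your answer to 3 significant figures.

h_f ≈ 77.5 m

Q = 1.76 m³/h = 1.76/3600 = 0.0004889 m³/s.
Cross-sectional area A = πD²/4 = π(0.0159)²/4 = 0.0001986 m²; mean velocity V = Q/A = 0.0004889/0.0001986 = 2.462 m/s.
Reynolds number Re = ρVD/μ = 807 · 2.462 · 0.0159 / 0.00244 = 1.295e+04.
Re > 4000 → turbulent. Relative roughness ε/D = 5e-05/0.0159 = 0.00314. Haaland: 1/√f = -1.8 log₁₀[(0.00314/3.7)^1.11 + 6.9/1.295e+04] = -1.8 log₁₀[0.00039 + 0.000533] = 5.462, so f = 0.03352.
Darcy-Weisbach: ΔP = f(L/D)(ρV²/2) = 0.03352·(119/0.0159)·(807·2.462²/2) = 0.03352·7484·2446 = 6.136e+05 Pa.
Head loss h_f = ΔP/(ρg) = 6.136e+05/(807·9.81) = 77.5 m.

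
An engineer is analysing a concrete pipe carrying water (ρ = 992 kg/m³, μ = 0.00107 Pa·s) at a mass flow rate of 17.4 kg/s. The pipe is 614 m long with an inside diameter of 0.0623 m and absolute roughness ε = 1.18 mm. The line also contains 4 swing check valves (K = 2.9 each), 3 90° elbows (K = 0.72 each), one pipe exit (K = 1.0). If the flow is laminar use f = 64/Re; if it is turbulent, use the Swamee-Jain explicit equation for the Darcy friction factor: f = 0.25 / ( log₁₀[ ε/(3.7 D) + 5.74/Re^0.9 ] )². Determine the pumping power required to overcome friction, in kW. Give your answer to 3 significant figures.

P ≈ 140 kW

A = πD²/4 = π(0.0623)²/4 = 0.003048 m²; mean velocity V = ṁ/(ρA) = 17.4/(992 · 0.003048) = 5.754 m/s.
Reynolds number Re = ρVD/μ = 992 · 5.754 · 0.0623 / 0.00107 = 3.323e+05.
Re > 4000 → turbulent. Relative roughness ε/D = 0.00118/0.0623 = 0.0189. Swamee-Jain: f = 0.25/(log₁₀[0.0189/3.7 + 5.74/3.323e+05^0.9])² = 0.25/(log₁₀[0.00512 + 6.16e-05])² = 0.25/(-2.286)² = 0.04786.
Total minor-loss coefficient ΣK = 4·2.9 + 3·0.72 + 1·1 = 14.8.
ΔP = [f·L/D + ΣK]·(ρV²/2) = [0.04786·614/0.0623 + 14.8]·(992·5.754²/2) = [471.6 + 14.8]·1.642e+04 = 7.988e+06 Pa.
Q = ṁ/ρ = 17.4/992 = 0.01754 m³/s.
Pumping power P = QΔP = 0.01754·7.988e+06 = 140100 W = 140 kW.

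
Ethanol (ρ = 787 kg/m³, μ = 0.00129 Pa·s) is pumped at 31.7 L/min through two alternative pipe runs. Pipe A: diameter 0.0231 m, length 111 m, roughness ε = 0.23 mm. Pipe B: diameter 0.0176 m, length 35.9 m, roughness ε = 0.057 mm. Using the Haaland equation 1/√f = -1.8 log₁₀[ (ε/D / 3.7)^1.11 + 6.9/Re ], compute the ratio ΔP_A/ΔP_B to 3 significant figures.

Pipe A: V = Q/A = 0.0005283/0.0004191 = 1.261 m/s; Re = 1.777e+04; ε/D = 0.00996; Haaland → f = 0.04091; ΔP_A = f(L/D)(ρV²/2) = 1.229e+05 Pa.
Pipe B: V = Q/A = 0.0005283/0.0002433 = 2.172 m/s; Re = 2.332e+04; ε/D = 0.00324; Haaland → f = 0.031; ΔP_B = f(L/D)(ρV²/2) = 1.174e+05 Pa.
ΔP_A/ΔP_B = 1.229e+05/1.174e+05 = 1.05.

ΔP_A/ΔP_B ≈ 1.05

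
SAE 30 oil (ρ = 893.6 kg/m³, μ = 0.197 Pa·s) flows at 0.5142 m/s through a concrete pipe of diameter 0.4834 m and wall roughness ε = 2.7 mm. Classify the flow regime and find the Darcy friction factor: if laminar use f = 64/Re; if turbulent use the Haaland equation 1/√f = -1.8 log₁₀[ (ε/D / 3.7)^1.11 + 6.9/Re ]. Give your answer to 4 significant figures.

f ≈ 0.05676

Re = ρVD/μ = 893.6·0.5142·0.4834/0.197 = 1127.
Re < 2300 → laminar, so f = 64/Re = 0.05676 (roughness is irrelevant in laminar flow).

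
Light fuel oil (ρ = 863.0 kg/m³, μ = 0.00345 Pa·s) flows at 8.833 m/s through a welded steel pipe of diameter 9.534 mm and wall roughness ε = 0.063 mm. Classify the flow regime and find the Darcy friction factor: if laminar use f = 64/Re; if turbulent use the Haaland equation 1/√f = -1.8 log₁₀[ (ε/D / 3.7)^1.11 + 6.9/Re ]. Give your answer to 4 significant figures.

f ≈ 0.03634

Re = ρVD/μ = 863·8.833·0.009534/0.00345 = 2.107e+04.
Re > 4000 → turbulent. ε/D = 6.3e-05/0.009534 = 0.00661; Haaland: 1/√f = -1.8 log₁₀[0.00089 + 0.000328] = 5.246, so f = 0.03634.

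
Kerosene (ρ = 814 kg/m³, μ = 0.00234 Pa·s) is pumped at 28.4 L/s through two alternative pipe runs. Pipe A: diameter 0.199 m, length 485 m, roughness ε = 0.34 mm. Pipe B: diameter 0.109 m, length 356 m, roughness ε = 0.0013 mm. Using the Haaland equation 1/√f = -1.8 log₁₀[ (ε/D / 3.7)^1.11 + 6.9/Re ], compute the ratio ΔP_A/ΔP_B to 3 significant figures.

Pipe A: V = Q/A = 0.0284/0.0311 = 0.9131 m/s; Re = 6.321e+04; ε/D = 0.00171; Haaland → f = 0.02502; ΔP_A = f(L/D)(ρV²/2) = 2.069e+04 Pa.
Pipe B: V = Q/A = 0.0284/0.009331 = 3.044 m/s; Re = 1.154e+05; ε/D = 1.19e-05; Haaland → f = 0.01735; ΔP_B = f(L/D)(ρV²/2) = 2.136e+05 Pa.
ΔP_A/ΔP_B = 2.069e+04/2.136e+05 = 0.0969.

ΔP_A/ΔP_B ≈ 0.0969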